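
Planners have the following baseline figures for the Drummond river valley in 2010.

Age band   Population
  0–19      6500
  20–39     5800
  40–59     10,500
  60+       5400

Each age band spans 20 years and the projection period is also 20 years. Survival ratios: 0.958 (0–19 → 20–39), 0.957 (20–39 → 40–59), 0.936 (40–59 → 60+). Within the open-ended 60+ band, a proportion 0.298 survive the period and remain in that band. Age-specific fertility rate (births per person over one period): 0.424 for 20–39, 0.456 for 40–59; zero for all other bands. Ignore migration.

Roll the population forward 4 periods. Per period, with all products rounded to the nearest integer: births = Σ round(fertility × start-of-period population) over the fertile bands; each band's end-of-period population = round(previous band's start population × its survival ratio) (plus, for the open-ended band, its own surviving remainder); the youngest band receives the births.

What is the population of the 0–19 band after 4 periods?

5130

Let group 1 be 0–19 through group 4 = 60+.
After projecting period 1:
Births: 5800 × 0.424 = 2459 ; 10500 × 0.456 = 4788 → 7247
Group 2: 6500 × 0.958 = 6227
Group 3: 5800 × 0.957 = 5551
Group 4: 10500 × 0.936 + 5400 × 0.298 = 9828 + 1609 = 11437
→ [7247, 6227, 5551, 11437]
After projecting period 2:
Births: 6227 × 0.424 = 2640 ; 5551 × 0.456 = 2531 → 5171
Group 2: 7247 × 0.958 = 6943
Group 3: 6227 × 0.957 = 5959
Group 4: 5551 × 0.936 + 11437 × 0.298 = 5196 + 3408 = 8604
→ [5171, 6943, 5959, 8604]
After projecting period 3:
Births: 6943 × 0.424 = 2944 ; 5959 × 0.456 = 2717 → 5661
Group 2: 5171 × 0.958 = 4954
Group 3: 6943 × 0.957 = 6644
Group 4: 5959 × 0.936 + 8604 × 0.298 = 5578 + 2564 = 8142
→ [5661, 4954, 6644, 8142]
After projecting period 4:
Births: 4954 × 0.424 = 2100 ; 6644 × 0.456 = 3030 → 5130
Group 2: 5661 × 0.958 = 5423
Group 3: 4954 × 0.957 = 4741
Group 4: 6644 × 0.936 + 8142 × 0.298 = 6219 + 2426 = 8645
→ [5130, 5423, 4741, 8645]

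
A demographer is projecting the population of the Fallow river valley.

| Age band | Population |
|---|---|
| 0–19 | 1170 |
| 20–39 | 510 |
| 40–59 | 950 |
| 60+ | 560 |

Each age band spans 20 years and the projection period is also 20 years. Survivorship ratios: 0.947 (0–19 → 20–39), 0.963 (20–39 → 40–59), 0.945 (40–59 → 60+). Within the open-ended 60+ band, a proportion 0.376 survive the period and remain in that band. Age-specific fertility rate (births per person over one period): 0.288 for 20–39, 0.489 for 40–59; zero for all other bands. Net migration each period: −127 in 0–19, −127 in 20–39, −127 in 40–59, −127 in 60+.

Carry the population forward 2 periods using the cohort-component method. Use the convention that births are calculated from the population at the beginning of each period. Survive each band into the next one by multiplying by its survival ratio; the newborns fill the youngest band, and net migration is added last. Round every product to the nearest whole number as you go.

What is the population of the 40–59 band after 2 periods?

Numbering the bands 1..4 from youngest to oldest:
— Period 1 —
Births: 510 × 0.288 = 147, 950 × 0.489 = 465 → 612
Band 2: 1170 × 0.947 = 1108
Band 3: 510 × 0.963 = 491
Band 4: 950 × 0.945 + 560 × 0.376 = 898 + 211 = 1109
Net migration: Band 1 − 127 → 485; Band 2 − 127 → 981; Band 3 − 127 → 364; Band 4 − 127 → 982
Population now: 0–19=485, 20–39=981, 40–59=364, 60+=982
— Period 2 —
Births: 981 × 0.288 = 283, 364 × 0.489 = 178 → 461
Band 2: 485 × 0.947 = 459
Band 3: 981 × 0.963 = 945
Band 4: 364 × 0.945 + 982 × 0.376 = 344 + 369 = 713
Net migration: Band 1 − 127 → 334; Band 2 − 127 → 332; Band 3 − 127 → 818; Band 4 − 127 → 586
Population now: 0–19=334, 20–39=332, 40–59=818, 60+=586

818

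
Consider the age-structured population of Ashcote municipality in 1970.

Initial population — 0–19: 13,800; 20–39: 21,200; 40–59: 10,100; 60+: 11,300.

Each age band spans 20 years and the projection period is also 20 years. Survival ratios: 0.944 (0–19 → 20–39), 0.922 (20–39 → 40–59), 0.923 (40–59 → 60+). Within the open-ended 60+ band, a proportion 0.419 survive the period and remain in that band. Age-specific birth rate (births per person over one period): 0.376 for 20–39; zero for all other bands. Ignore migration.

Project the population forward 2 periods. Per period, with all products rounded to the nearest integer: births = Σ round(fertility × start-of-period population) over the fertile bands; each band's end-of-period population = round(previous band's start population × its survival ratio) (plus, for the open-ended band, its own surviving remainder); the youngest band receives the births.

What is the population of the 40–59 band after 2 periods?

Period 1.
Births: 21200 × 0.376 = 7971
20–39: 13800 × 0.944 = 13027
40–59: 21200 × 0.922 = 19546
60+: 10100 × 0.923 + 11300 × 0.419 = 9322 + 4735 = 14057
Giving 7971 / 13027 / 19546 / 14057.
Period 2.
Births: 13027 × 0.376 = 4898
20–39: 7971 × 0.944 = 7525
40–59: 13027 × 0.922 = 12011
60+: 19546 × 0.923 + 14057 × 0.419 = 18041 + 5890 = 23931
Giving 4898 / 7525 / 12011 / 23931.

12011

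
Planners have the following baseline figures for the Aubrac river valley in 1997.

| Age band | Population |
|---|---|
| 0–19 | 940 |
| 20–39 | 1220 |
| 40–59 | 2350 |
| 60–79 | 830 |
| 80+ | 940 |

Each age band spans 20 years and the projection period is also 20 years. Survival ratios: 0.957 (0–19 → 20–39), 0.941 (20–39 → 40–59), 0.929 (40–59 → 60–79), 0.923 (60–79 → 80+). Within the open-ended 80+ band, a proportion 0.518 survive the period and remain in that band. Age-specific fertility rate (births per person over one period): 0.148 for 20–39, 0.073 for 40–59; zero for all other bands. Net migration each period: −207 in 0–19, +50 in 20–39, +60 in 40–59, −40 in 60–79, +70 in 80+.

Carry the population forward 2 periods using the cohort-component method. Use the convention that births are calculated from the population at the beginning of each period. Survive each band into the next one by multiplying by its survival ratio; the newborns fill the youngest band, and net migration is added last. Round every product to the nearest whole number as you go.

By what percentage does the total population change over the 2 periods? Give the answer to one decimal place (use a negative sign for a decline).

— Period 1 —
Births: 1220 * 0.148 = 181  |  2350 * 0.073 = 172 — total 353
20–39: 940 * 0.957 = 900
40–59: 1220 * 0.941 = 1148
60–79: 2350 * 0.929 = 2183
80+: 830 * 0.923 + 940 * 0.518 = 766 + 487 = 1253
Net migration: 0–19 − 207 → 146; 20–39 + 50 → 950; 40–59 + 60 → 1208; 60–79 − 40 → 2143; 80+ + 70 → 1323
End of period: [146, 950, 1208, 2143, 1323]
— Period 2 —
Births: 950 * 0.148 = 141  |  1208 * 0.073 = 88 — total 229
20–39: 146 * 0.957 = 140
40–59: 950 * 0.941 = 894
60–79: 1208 * 0.929 = 1122
80+: 2143 * 0.923 + 1323 * 0.518 = 1978 + 685 = 2663
Net migration: 0–19 − 207 → 22; 20–39 + 50 → 190; 40–59 + 60 → 954; 60–79 − 40 → 1082; 80+ + 70 → 2733
End of period: [22, 190, 954, 1082, 2733]
Total: 6280 → 4981; change = -1299; percentage change = -20.7%

-20.7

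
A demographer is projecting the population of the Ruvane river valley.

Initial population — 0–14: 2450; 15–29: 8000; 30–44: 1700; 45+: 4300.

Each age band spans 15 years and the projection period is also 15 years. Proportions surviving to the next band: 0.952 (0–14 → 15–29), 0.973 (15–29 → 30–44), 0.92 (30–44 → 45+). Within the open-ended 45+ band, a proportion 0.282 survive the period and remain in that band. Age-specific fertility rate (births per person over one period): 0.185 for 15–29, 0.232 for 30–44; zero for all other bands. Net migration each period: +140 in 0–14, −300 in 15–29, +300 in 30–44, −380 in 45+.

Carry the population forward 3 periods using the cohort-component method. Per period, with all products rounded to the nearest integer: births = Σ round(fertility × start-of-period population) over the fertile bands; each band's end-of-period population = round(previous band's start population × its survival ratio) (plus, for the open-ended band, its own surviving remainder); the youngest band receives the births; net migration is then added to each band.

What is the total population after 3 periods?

Let group 1 be 0–14 through group 4 = 45+.
Period 1:
Births: 8000 × 0.185 = 1480, 1700 × 0.232 = 394 ⇒ total 1874
Group 2: 2450 × 0.952 = 2332
Group 3: 8000 × 0.973 = 7784
Group 4: 1700 × 0.92 + 4300 × 0.282 = 1564 + 1213 = 2777
Net migration: Group 1 + 140 → 2014; Group 2 − 300 → 2032; Group 3 + 300 → 8084; Group 4 − 380 → 2397
End of period: [2014, 2032, 8084, 2397]
Period 2:
Births: 2032 × 0.185 = 376, 8084 × 0.232 = 1875 ⇒ total 2251
Group 2: 2014 × 0.952 = 1917
Group 3: 2032 × 0.973 = 1977
Group 4: 8084 × 0.92 + 2397 × 0.282 = 7437 + 676 = 8113
Net migration: Group 1 + 140 → 2391; Group 2 − 300 → 1617; Group 3 + 300 → 2277; Group 4 − 380 → 7733
End of period: [2391, 1617, 2277, 7733]
Period 3:
Births: 1617 × 0.185 = 299, 2277 × 0.232 = 528 ⇒ total 827
Group 2: 2391 × 0.952 = 2276
Group 3: 1617 × 0.973 = 1573
Group 4: 2277 × 0.92 + 7733 × 0.282 = 2095 + 2181 = 4276
Net migration: Group 1 + 140 → 967; Group 2 − 300 → 1976; Group 3 + 300 → 1873; Group 4 − 380 → 3896
End of period: [967, 1976, 1873, 3896]
Total after period 3: 967 + 1976 + 1873 + 3896 = 8712

8712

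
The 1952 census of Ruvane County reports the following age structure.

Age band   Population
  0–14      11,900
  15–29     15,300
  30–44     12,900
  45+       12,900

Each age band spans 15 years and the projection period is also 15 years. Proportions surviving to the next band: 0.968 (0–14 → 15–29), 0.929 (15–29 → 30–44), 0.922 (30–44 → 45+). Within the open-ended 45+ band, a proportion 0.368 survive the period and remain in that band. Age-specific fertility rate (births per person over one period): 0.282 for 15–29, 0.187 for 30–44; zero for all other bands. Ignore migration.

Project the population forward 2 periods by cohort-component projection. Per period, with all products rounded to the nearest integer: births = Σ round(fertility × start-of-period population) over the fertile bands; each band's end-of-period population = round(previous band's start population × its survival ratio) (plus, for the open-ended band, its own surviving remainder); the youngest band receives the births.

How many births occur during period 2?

Let group 1 be 0–14 through group 4 = 45+.
Period 1:
Births: 15300 × 0.282 = 4315 ; 12900 × 0.187 = 2412 ⇒ total 6727
Group 2: 11900 × 0.968 = 11519
Group 3: 15300 × 0.929 = 14214
Group 4: 12900 × 0.922 + 12900 × 0.368 = 11894 + 4747 = 16641
→ [6727, 11519, 14214, 16641]
Period 2:
Births: 11519 × 0.282 = 3248 ; 14214 × 0.187 = 2658 ⇒ total 5906
Group 2: 6727 × 0.968 = 6512
Group 3: 11519 × 0.929 = 10701
Group 4: 14214 × 0.922 + 16641 × 0.368 = 13105 + 6124 = 19229
→ [5906, 6512, 10701, 19229]

5906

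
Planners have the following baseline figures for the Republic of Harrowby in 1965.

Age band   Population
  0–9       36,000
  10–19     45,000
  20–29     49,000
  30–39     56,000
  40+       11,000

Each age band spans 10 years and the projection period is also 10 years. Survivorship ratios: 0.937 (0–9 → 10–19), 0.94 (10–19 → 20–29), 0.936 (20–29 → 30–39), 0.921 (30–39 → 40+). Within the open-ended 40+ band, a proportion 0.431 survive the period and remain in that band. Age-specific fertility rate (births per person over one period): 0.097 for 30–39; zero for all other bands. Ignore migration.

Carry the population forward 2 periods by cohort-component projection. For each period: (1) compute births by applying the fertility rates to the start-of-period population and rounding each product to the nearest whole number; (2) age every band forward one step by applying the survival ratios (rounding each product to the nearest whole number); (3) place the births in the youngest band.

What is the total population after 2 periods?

(Groups numbered youngest = 1 to oldest = 5.)
Period 1:
Births: 56000 × 0.097 = 5432
Group 2: 36000 × 0.937 = 33732
Group 3: 45000 × 0.94 = 42300
Group 4: 49000 × 0.936 = 45864
Group 5: 56000 × 0.921 + 11000 × 0.431 = 51576 + 4741 = 56317
Giving 5432 / 33732 / 42300 / 45864 / 56317.
Period 2:
Births: 45864 × 0.097 = 4449
Group 2: 5432 × 0.937 = 5090
Group 3: 33732 × 0.94 = 31708
Group 4: 42300 × 0.936 = 39593
Group 5: 45864 × 0.921 + 56317 × 0.431 = 42241 + 24273 = 66514
Giving 4449 / 5090 / 31708 / 39593 / 66514.
Total after period 2: 4449 + 5090 + 31708 + 39593 + 66514 = 147354

147354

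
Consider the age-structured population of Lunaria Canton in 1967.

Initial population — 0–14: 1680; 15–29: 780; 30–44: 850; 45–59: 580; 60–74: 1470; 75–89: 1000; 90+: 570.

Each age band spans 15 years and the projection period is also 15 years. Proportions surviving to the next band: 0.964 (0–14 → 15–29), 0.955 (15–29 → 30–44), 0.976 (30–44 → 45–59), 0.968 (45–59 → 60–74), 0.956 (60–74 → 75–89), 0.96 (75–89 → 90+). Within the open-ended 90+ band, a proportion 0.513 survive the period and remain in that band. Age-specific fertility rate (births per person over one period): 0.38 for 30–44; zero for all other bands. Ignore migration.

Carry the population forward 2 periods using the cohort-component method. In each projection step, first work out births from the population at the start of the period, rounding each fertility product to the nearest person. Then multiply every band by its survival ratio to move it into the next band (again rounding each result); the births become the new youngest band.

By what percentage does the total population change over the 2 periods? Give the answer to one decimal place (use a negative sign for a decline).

-10.6

(Groups numbered youngest = 1 to oldest = 7.)
After projecting period 1:
Births: 850 × 0.38 = 323
Group 2: 1680 × 0.964 = 1620
Group 3: 780 × 0.955 = 745
Group 4: 850 × 0.976 = 830
Group 5: 580 × 0.968 = 561
Group 6: 1470 × 0.956 = 1405
Group 7: 1000 × 0.96 + 570 × 0.513 = 960 + 292 = 1252
Population now: 0–14=323, 15–29=1620, 30–44=745, 45–59=830, 60–74=561, 75–89=1405, 90+=1252
After projecting period 2:
Births: 745 × 0.38 = 283
Group 2: 323 × 0.964 = 311
Group 3: 1620 × 0.955 = 1547
Group 4: 745 × 0.976 = 727
Group 5: 830 × 0.968 = 803
Group 6: 561 × 0.956 = 536
Group 7: 1405 × 0.96 + 1252 × 0.513 = 1349 + 642 = 1991
Population now: 0–14=283, 15–29=311, 30–44=1547, 45–59=727, 60–74=803, 75–89=536, 90+=1991
Total: 6930 → 6198; change = -732; percentage change = -10.6%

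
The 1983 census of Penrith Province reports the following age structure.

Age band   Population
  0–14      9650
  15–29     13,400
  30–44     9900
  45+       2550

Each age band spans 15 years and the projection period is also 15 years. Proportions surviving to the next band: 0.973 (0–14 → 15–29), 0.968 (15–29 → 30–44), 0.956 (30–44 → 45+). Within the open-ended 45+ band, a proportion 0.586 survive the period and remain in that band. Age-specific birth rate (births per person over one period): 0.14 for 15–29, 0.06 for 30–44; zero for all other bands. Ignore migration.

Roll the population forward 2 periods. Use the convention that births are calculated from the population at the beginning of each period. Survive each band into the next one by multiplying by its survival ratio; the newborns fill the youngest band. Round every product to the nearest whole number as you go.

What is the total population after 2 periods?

Period 1:
Births: 13400 * 0.14 = 1876, 9900 * 0.06 = 594 ⇒ total 2470
15–29: 9650 * 0.973 = 9389
30–44: 13400 * 0.968 = 12971
45+: 9900 * 0.956 + 2550 * 0.586 = 9464 + 1494 = 10958
→ [2470, 9389, 12971, 10958]
Period 2:
Births: 9389 * 0.14 = 1314, 12971 * 0.06 = 778 ⇒ total 2092
15–29: 2470 * 0.973 = 2403
30–44: 9389 * 0.968 = 9089
45+: 12971 * 0.956 + 10958 * 0.586 = 12400 + 6421 = 18821
→ [2092, 2403, 9089, 18821]
Total after period 2: 2092 + 2403 + 9089 + 18821 = 32405

32405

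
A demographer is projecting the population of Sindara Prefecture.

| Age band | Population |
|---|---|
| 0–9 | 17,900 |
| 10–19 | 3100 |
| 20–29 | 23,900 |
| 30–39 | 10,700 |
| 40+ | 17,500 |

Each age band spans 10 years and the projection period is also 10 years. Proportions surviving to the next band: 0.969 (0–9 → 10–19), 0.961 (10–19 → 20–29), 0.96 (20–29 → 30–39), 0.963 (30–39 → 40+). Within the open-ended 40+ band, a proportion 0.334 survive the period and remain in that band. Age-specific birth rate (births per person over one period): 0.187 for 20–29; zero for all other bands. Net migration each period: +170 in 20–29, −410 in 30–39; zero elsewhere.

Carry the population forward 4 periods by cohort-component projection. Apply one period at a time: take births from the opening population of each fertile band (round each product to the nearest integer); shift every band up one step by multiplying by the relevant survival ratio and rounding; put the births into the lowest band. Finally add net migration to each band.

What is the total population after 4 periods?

[period 1]
Births: 23900 × 0.187 = 4469
10–19: 17900 × 0.969 = 17345
20–29: 3100 × 0.961 = 2979
30–39: 23900 × 0.96 = 22944
40+: 10700 × 0.963 + 17500 × 0.334 = 10304 + 5845 = 16149
Net migration: 20–29 + 170 → 3149; 30–39 − 410 → 22534
→ [4469, 17345, 3149, 22534, 16149]
[period 2]
Births: 3149 × 0.187 = 589
10–19: 4469 × 0.969 = 4330
20–29: 17345 × 0.961 = 16669
30–39: 3149 × 0.96 = 3023
40+: 22534 × 0.963 + 16149 × 0.334 = 21700 + 5394 = 27094
Net migration: 20–29 + 170 → 16839; 30–39 − 410 → 2613
→ [589, 4330, 16839, 2613, 27094]
[period 3]
Births: 16839 × 0.187 = 3149
10–19: 589 × 0.969 = 571
20–29: 4330 × 0.961 = 4161
30–39: 16839 × 0.96 = 16165
40+: 2613 × 0.963 + 27094 × 0.334 = 2516 + 9049 = 11565
Net migration: 20–29 + 170 → 4331; 30–39 − 410 → 15755
→ [3149, 571, 4331, 15755, 11565]
[period 4]
Births: 4331 × 0.187 = 810
10–19: 3149 × 0.969 = 3051
20–29: 571 × 0.961 = 549
30–39: 4331 × 0.96 = 4158
40+: 15755 × 0.963 + 11565 × 0.334 = 15172 + 3863 = 19035
Net migration: 20–29 + 170 → 719; 30–39 − 410 → 3748
→ [810, 3051, 719, 3748, 19035]
Total after period 4: 810 + 3051 + 719 + 3748 + 19035 = 27363

27363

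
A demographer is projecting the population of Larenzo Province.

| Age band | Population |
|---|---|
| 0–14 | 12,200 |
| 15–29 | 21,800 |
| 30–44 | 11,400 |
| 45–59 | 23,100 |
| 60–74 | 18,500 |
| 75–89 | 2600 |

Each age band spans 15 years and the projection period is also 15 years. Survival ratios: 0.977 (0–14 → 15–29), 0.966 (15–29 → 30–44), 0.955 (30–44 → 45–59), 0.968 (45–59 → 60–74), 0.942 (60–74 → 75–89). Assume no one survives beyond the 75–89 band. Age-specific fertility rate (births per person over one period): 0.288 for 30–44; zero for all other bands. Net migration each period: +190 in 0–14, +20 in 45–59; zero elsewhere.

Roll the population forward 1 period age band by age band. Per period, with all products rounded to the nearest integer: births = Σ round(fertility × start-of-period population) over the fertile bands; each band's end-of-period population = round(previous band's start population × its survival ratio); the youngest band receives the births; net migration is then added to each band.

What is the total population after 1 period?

Let group 1 be 0–14 through group 6 = 75–89.
— Period 1 —
Births: 11400 × 0.288 = 3283
Group 2: 12200 × 0.977 = 11919
Group 3: 21800 × 0.966 = 21059
Group 4: 11400 × 0.955 = 10887
Group 5: 23100 × 0.968 = 22361
Group 6: 18500 × 0.942 = 17427
Net migration: Group 1 + 190 → 3473; Group 4 + 20 → 10907
Giving 3473 / 11919 / 21059 / 10907 / 22361 / 17427.
Total after period 1: 3473 + 11919 + 21059 + 10907 + 22361 + 17427 = 87146

87146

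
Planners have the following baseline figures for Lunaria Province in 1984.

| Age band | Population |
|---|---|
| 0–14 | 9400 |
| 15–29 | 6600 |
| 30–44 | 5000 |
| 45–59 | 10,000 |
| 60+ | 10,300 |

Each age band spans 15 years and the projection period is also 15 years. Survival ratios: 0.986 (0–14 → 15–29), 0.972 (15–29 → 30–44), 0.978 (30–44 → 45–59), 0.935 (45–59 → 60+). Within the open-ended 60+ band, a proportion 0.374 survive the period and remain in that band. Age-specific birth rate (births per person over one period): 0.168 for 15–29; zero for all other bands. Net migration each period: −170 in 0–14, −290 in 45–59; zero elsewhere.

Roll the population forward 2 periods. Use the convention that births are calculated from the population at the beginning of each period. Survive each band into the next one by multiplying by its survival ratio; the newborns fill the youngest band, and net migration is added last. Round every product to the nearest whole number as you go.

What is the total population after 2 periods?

Call the bands 1 to 5, youngest first.
Period 1:
Births: 6600 × 0.168 = 1109
Band 2: 9400 × 0.986 = 9268
Band 3: 6600 × 0.972 = 6415
Band 4: 5000 × 0.978 = 4890
Band 5: 10000 × 0.935 + 10300 × 0.374 = 9350 + 3852 = 13202
Net migration: Band 1 − 170 → 939; Band 4 − 290 → 4600
→ [939, 9268, 6415, 4600, 13202]
Period 2:
Births: 9268 × 0.168 = 1557
Band 2: 939 × 0.986 = 926
Band 3: 9268 × 0.972 = 9008
Band 4: 6415 × 0.978 = 6274
Band 5: 4600 × 0.935 + 13202 × 0.374 = 4301 + 4938 = 9239
Net migration: Band 1 − 170 → 1387; Band 4 − 290 → 5984
→ [1387, 926, 9008, 5984, 9239]
Total after period 2: 1387 + 926 + 9008 + 5984 + 9239 = 26544

26544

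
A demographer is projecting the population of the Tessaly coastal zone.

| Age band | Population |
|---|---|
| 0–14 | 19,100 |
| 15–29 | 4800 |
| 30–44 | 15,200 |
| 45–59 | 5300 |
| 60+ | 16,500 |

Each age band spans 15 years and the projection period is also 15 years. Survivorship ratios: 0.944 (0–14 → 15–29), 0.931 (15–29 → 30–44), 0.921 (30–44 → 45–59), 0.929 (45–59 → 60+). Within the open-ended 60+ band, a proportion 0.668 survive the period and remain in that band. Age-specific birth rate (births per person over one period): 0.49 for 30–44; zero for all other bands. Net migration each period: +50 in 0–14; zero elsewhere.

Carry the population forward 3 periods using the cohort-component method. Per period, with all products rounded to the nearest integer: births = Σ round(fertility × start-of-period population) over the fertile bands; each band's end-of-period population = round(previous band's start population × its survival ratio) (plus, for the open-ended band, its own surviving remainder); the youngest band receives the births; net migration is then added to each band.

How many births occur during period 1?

[period 1]
Births: 15200 × 0.49 = 7448
15–29: 19100 × 0.944 = 18030
30–44: 4800 × 0.931 = 4469
45–59: 15200 × 0.921 = 13999
60+: 5300 × 0.929 + 16500 × 0.668 = 4924 + 11022 = 15946
Net migration: 0–14 + 50 → 7498
Giving 7498 / 18030 / 4469 / 13999 / 15946.

7448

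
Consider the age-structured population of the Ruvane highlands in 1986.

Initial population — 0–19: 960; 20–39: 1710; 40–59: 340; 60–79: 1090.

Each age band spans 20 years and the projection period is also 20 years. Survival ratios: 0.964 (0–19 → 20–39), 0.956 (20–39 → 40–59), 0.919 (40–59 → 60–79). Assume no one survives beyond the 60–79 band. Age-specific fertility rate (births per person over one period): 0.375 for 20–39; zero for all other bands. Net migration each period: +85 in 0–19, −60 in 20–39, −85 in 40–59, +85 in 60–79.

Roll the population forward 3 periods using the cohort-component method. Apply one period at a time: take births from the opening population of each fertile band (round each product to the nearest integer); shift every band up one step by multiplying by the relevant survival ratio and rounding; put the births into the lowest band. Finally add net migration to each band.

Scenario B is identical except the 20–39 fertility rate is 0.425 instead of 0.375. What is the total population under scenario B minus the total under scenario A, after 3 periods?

(Groups numbered youngest = 1 to oldest = 4.)
Period 1:
Births: 1710 × 0.375 = 641
Group 2: 960 × 0.964 = 925
Group 3: 1710 × 0.956 = 1635
Group 4: 340 × 0.919 = 312
Net migration: Group 1 + 85 → 726; Group 2 − 60 → 865; Group 3 − 85 → 1550; Group 4 + 85 → 397
→ [726, 865, 1550, 397]
Period 2:
Births: 865 × 0.375 = 324
Group 2: 726 × 0.964 = 700
Group 3: 865 × 0.956 = 827
Group 4: 1550 × 0.919 = 1424
Net migration: Group 1 + 85 → 409; Group 2 − 60 → 640; Group 3 − 85 → 742; Group 4 + 85 → 1509
→ [409, 640, 742, 1509]
Period 3:
Births: 640 × 0.375 = 240
Group 2: 409 × 0.964 = 394
Group 3: 640 × 0.956 = 612
Group 4: 742 × 0.919 = 682
Net migration: Group 1 + 85 → 325; Group 2 − 60 → 334; Group 3 − 85 → 527; Group 4 + 85 → 767
→ [325, 334, 527, 767]
Scenario A total after 3 periods: 1953
Scenario B projection —
Period 1:
Births: 1710 × 0.425 = 727
Group 2: 960 × 0.964 = 925
Group 3: 1710 × 0.956 = 1635
Group 4: 340 × 0.919 = 312
Net migration: Group 1 + 85 → 812; Group 2 − 60 → 865; Group 3 − 85 → 1550; Group 4 + 85 → 397
→ [812, 865, 1550, 397]
Period 2:
Births: 865 × 0.425 = 368
Group 2: 812 × 0.964 = 783
Group 3: 865 × 0.956 = 827
Group 4: 1550 × 0.919 = 1424
Net migration: Group 1 + 85 → 453; Group 2 − 60 → 723; Group 3 − 85 → 742; Group 4 + 85 → 1509
→ [453, 723, 742, 1509]
Period 3:
Births: 723 × 0.425 = 307
Group 2: 453 × 0.964 = 437
Group 3: 723 × 0.956 = 691
Group 4: 742 × 0.919 = 682
Net migration: Group 1 + 85 → 392; Group 2 − 60 → 377; Group 3 − 85 → 606; Group 4 + 85 → 767
→ [392, 377, 606, 767]
Scenario B total after 3 periods: 2142
Difference B − A = 2142 − 1953 = 189

189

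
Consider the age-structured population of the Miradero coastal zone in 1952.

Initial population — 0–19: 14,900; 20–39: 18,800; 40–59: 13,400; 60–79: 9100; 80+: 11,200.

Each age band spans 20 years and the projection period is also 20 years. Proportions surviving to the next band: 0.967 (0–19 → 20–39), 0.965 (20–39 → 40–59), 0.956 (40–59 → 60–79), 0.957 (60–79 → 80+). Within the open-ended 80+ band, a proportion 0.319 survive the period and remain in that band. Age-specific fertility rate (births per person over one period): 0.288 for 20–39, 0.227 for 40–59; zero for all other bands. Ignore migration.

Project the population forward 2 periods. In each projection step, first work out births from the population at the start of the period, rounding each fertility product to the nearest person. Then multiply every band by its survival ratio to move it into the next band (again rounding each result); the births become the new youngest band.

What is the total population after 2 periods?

Call the groups 1 to 5, youngest first.
[period 1]
Births: 18800 × 0.288 = 5414 ; 13400 × 0.227 = 3042 → total 8456
Group 2: 14900 × 0.967 = 14408
Group 3: 18800 × 0.965 = 18142
Group 4: 13400 × 0.956 = 12810
Group 5: 9100 × 0.957 + 11200 × 0.319 = 8709 + 3573 = 12282
Population now: 0–19=8456, 20–39=14408, 40–59=18142, 60–79=12810, 80+=12282
[period 2]
Births: 14408 × 0.288 = 4150 ; 18142 × 0.227 = 4118 → total 8268
Group 2: 8456 × 0.967 = 8177
Group 3: 14408 × 0.965 = 13904
Group 4: 18142 × 0.956 = 17344
Group 5: 12810 × 0.957 + 12282 × 0.319 = 12259 + 3918 = 16177
Population now: 0–19=8268, 20–39=8177, 40–59=13904, 60–79=17344, 80+=16177
Total after period 2: 8268 + 8177 + 13904 + 17344 + 16177 = 63870

63870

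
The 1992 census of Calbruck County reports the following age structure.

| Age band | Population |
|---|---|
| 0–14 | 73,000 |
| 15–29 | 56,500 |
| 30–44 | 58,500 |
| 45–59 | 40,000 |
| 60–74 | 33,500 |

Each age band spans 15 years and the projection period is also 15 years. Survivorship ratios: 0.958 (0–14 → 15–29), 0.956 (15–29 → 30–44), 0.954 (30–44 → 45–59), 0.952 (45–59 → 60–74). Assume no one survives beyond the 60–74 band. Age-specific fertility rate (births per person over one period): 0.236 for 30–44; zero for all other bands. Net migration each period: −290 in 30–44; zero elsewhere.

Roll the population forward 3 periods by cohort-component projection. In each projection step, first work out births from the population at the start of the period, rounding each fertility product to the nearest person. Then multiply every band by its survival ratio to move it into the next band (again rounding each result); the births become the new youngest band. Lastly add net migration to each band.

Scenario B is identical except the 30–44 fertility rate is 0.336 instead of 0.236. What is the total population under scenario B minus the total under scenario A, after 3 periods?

Period 1:
Births: 58500 * 0.236 = 13806
15–29: 73000 * 0.958 = 69934
30–44: 56500 * 0.956 = 54014
45–59: 58500 * 0.954 = 55809
60–74: 40000 * 0.952 = 38080
Net migration: 30–44 − 290 → 53724
End of period: [13806, 69934, 53724, 55809, 38080]
Period 2:
Births: 53724 * 0.236 = 12679
15–29: 13806 * 0.958 = 13226
30–44: 69934 * 0.956 = 66857
45–59: 53724 * 0.954 = 51253
60–74: 55809 * 0.952 = 53130
Net migration: 30–44 − 290 → 66567
End of period: [12679, 13226, 66567, 51253, 53130]
Period 3:
Births: 66567 * 0.236 = 15710
15–29: 12679 * 0.958 = 12146
30–44: 13226 * 0.956 = 12644
45–59: 66567 * 0.954 = 63505
60–74: 51253 * 0.952 = 48793
Net migration: 30–44 − 290 → 12354
End of period: [15710, 12146, 12354, 63505, 48793]
Scenario A total after 3 periods: 152508
Scenario B projection —
Period 1:
Births: 58500 * 0.336 = 19656
15–29: 73000 * 0.958 = 69934
30–44: 56500 * 0.956 = 54014
45–59: 58500 * 0.954 = 55809
60–74: 40000 * 0.952 = 38080
Net migration: 30–44 − 290 → 53724
End of period: [19656, 69934, 53724, 55809, 38080]
Period 2:
Births: 53724 * 0.336 = 18051
15–29: 19656 * 0.958 = 18830
30–44: 69934 * 0.956 = 66857
45–59: 53724 * 0.954 = 51253
60–74: 55809 * 0.952 = 53130
Net migration: 30–44 − 290 → 66567
End of period: [18051, 18830, 66567, 51253, 53130]
Period 3:
Births: 66567 * 0.336 = 22367
15–29: 18051 * 0.958 = 17293
30–44: 18830 * 0.956 = 18001
45–59: 66567 * 0.954 = 63505
60–74: 51253 * 0.952 = 48793
Net migration: 30–44 − 290 → 17711
End of period: [22367, 17293, 17711, 63505, 48793]
Scenario B total after 3 periods: 169669
Difference B − A = 169669 − 152508 = 17161

17161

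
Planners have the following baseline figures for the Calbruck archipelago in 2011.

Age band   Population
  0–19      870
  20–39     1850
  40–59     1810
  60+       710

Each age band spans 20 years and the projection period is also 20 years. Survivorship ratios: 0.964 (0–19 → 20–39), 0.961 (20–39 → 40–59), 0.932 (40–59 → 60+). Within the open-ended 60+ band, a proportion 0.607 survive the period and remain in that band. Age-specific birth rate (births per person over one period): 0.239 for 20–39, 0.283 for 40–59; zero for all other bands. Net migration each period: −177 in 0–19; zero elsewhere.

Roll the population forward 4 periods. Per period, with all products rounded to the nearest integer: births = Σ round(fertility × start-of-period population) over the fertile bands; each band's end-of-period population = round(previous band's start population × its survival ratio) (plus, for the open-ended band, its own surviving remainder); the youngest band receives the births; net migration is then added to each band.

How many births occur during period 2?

704

After projecting period 1:
Births: 1850 * 0.239 = 442 ; 1810 * 0.283 = 512 → 954
20–39: 870 * 0.964 = 839
40–59: 1850 * 0.961 = 1778
60+: 1810 * 0.932 + 710 * 0.607 = 1687 + 431 = 2118
Net migration: 0–19 − 177 → 777
End of period: [777, 839, 1778, 2118]
After projecting period 2:
Births: 839 * 0.239 = 201 ; 1778 * 0.283 = 503 → 704
20–39: 777 * 0.964 = 749
40–59: 839 * 0.961 = 806
60+: 1778 * 0.932 + 2118 * 0.607 = 1657 + 1286 = 2943
Net migration: 0–19 − 177 → 527
End of period: [527, 749, 806, 2943]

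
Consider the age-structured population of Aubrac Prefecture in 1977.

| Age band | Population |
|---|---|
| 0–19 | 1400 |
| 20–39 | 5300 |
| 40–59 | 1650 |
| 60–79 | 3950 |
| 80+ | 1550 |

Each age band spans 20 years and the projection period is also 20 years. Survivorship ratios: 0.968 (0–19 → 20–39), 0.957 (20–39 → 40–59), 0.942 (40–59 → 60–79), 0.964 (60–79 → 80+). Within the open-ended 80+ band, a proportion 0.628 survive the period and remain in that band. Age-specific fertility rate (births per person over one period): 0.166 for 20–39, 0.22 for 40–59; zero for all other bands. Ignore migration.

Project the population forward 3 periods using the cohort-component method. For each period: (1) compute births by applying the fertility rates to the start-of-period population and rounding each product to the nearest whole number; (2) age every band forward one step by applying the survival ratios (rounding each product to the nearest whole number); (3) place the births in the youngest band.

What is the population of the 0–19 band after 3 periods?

Numbering the bands 1..5 from youngest to oldest:
[period 1]
Births: 5300 × 0.166 = 880  |  1650 × 0.22 = 363 → total 1243
Band 2: 1400 × 0.968 = 1355
Band 3: 5300 × 0.957 = 5072
Band 4: 1650 × 0.942 = 1554
Band 5: 3950 × 0.964 + 1550 × 0.628 = 3808 + 973 = 4781
End of period: [1243, 1355, 5072, 1554, 4781]
[period 2]
Births: 1355 × 0.166 = 225  |  5072 × 0.22 = 1116 → total 1341
Band 2: 1243 × 0.968 = 1203
Band 3: 1355 × 0.957 = 1297
Band 4: 5072 × 0.942 = 4778
Band 5: 1554 × 0.964 + 4781 × 0.628 = 1498 + 3002 = 4500
End of period: [1341, 1203, 1297, 4778, 4500]
[period 3]
Births: 1203 × 0.166 = 200  |  1297 × 0.22 = 285 → total 485
Band 2: 1341 × 0.968 = 1298
Band 3: 1203 × 0.957 = 1151
Band 4: 1297 × 0.942 = 1222
Band 5: 4778 × 0.964 + 4500 × 0.628 = 4606 + 2826 = 7432
End of period: [485, 1298, 1151, 1222, 7432]

485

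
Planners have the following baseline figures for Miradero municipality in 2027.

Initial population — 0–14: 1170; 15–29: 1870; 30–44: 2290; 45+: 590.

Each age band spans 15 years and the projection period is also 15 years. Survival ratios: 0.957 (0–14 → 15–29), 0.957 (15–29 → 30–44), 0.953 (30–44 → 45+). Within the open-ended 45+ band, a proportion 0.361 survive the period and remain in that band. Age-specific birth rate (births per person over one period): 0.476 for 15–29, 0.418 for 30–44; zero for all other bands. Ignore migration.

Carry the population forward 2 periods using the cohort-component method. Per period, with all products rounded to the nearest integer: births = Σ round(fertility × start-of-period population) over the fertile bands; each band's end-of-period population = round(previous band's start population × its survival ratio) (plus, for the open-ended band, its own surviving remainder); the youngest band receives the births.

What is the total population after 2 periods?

Period 1:
Births: 1870 × 0.476 = 890  |  2290 × 0.418 = 957 ⇒ total 1847
15–29: 1170 × 0.957 = 1120
30–44: 1870 × 0.957 = 1790
45+: 2290 × 0.953 + 590 × 0.361 = 2182 + 213 = 2395
Population now: 0–14=1847, 15–29=1120, 30–44=1790, 45+=2395
Period 2:
Births: 1120 × 0.476 = 533  |  1790 × 0.418 = 748 ⇒ total 1281
15–29: 1847 × 0.957 = 1768
30–44: 1120 × 0.957 = 1072
45+: 1790 × 0.953 + 2395 × 0.361 = 1706 + 865 = 2571
Population now: 0–14=1281, 15–29=1768, 30–44=1072, 45+=2571
Total after period 2: 1281 + 1768 + 1072 + 2571 = 6692

6692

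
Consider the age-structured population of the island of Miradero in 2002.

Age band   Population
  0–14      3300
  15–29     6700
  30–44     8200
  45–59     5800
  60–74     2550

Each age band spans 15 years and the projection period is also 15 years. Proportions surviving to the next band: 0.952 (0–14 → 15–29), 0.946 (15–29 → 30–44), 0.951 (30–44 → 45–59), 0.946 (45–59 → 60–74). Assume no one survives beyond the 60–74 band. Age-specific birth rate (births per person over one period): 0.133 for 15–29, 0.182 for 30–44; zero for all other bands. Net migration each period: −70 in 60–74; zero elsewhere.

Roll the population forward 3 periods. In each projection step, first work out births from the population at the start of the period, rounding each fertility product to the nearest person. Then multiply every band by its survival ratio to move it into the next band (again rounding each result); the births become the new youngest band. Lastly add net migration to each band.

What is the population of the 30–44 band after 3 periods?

After projecting period 1:
Births: 6700 * 0.133 = 891, 8200 * 0.182 = 1492 → 2383
15–29: 3300 * 0.952 = 3142
30–44: 6700 * 0.946 = 6338
45–59: 8200 * 0.951 = 7798
60–74: 5800 * 0.946 = 5487
Net migration: 60–74 − 70 → 5417
End of period: [2383, 3142, 6338, 7798, 5417]
After projecting period 2:
Births: 3142 * 0.133 = 418, 6338 * 0.182 = 1154 → 1572
15–29: 2383 * 0.952 = 2269
30–44: 3142 * 0.946 = 2972
45–59: 6338 * 0.951 = 6027
60–74: 7798 * 0.946 = 7377
Net migration: 60–74 − 70 → 7307
End of period: [1572, 2269, 2972, 6027, 7307]
After projecting period 3:
Births: 2269 * 0.133 = 302, 2972 * 0.182 = 541 → 843
15–29: 1572 * 0.952 = 1497
30–44: 2269 * 0.946 = 2146
45–59: 2972 * 0.951 = 2826
60–74: 6027 * 0.946 = 5702
Net migration: 60–74 − 70 → 5632
End of period: [843, 1497, 2146, 2826, 5632]

2146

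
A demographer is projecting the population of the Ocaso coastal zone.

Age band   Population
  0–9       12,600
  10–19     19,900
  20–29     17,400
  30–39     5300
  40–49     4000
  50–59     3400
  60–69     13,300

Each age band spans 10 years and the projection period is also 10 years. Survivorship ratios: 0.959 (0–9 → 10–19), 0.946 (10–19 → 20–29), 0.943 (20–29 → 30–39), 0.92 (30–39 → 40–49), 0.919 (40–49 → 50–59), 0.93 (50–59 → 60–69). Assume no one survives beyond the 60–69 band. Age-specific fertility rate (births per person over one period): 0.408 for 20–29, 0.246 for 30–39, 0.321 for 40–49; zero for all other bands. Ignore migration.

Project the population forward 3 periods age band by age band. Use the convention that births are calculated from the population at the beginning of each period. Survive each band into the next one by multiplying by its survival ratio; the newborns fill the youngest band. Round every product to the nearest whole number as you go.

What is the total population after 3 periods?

80551

(Bands numbered youngest = 1 to oldest = 7.)
[period 1]
Births: 17400 × 0.408 = 7099  |  5300 × 0.246 = 1304  |  4000 × 0.321 = 1284 → 9687
Band 2: 12600 × 0.959 = 12083
Band 3: 19900 × 0.946 = 18825
Band 4: 17400 × 0.943 = 16408
Band 5: 5300 × 0.92 = 4876
Band 6: 4000 × 0.919 = 3676
Band 7: 3400 × 0.93 = 3162
Population now: 0–9=9687, 10–19=12083, 20–29=18825, 30–39=16408, 40–49=4876, 50–59=3676, 60–69=3162
[period 2]
Births: 18825 × 0.408 = 7681  |  16408 × 0.246 = 4036  |  4876 × 0.321 = 1565 → 13282
Band 2: 9687 × 0.959 = 9290
Band 3: 12083 × 0.946 = 11431
Band 4: 18825 × 0.943 = 17752
Band 5: 16408 × 0.92 = 15095
Band 6: 4876 × 0.919 = 4481
Band 7: 3676 × 0.93 = 3419
Population now: 0–9=13282, 10–19=9290, 20–29=11431, 30–39=17752, 40–49=15095, 50–59=4481, 60–69=3419
[period 3]
Births: 11431 × 0.408 = 4664  |  17752 × 0.246 = 4367  |  15095 × 0.321 = 4845 → 13876
Band 2: 13282 × 0.959 = 12737
Band 3: 9290 × 0.946 = 8788
Band 4: 11431 × 0.943 = 10779
Band 5: 17752 × 0.92 = 16332
Band 6: 15095 × 0.919 = 13872
Band 7: 4481 × 0.93 = 4167
Population now: 0–9=13876, 10–19=12737, 20–29=8788, 30–39=10779, 40–49=16332, 50–59=13872, 60–69=4167
Total after period 3: 13876 + 12737 + 8788 + 10779 + 16332 + 13872 + 4167 = 80551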